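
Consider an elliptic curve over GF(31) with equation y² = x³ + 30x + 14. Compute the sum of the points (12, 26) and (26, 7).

(26, 24)

(12, 26) + (26, 7). λ = (7 - 26)/(26 - 12) ≡ 12/14 mod 31. 14⁻¹ ≡ 20 (mod 31) since 14·20 = 280 ≡ 1, so λ ≡ 23.
  x = λ² - 12 - 26 = 529 - 38 ≡ 26; y = λ·(12 - 26) - 26 ≡ 24. → (26, 24)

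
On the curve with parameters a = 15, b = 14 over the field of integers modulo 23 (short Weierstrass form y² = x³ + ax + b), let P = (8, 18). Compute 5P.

(12, 17)

Repeated addition: build up to 5P.
2P: tangent at (8, 18): λ = (3·8² + 15)/(2·18) ≡ 0/13. 13⁻¹ ≡ 16 (mod 23), so λ ≡ 0·16 ≡ 0.
  x = λ² - 8 - 8 = 0 - 16 ≡ 7; y = λ·(8 - 7) - 18 ≡ 5. → (7, 5)
3P: (7, 5) + (8, 18). λ = (18 - 5)/(8 - 7) ≡ 13/1 mod 23. 1⁻¹ ≡ 1 (mod 23) since 1·1 = 1 ≡ 1, so λ ≡ 13.
  x = λ² - 7 - 8 = 169 - 15 ≡ 16; y = λ·(7 - 16) - 5 ≡ 16. → (16, 16)
4P: (16, 16) + (8, 18). λ = (18 - 16)/(8 - 16) ≡ 2/15 mod 23. 15⁻¹ ≡ 20 (mod 23) since 15·20 = 300 ≡ 1, so λ ≡ 17.
  x = λ² - 16 - 8 = 289 - 24 ≡ 12; y = λ·(16 - 12) - 16 ≡ 6. → (12, 6)
5P: (12, 6) + (8, 18). λ = (18 - 6)/(8 - 12) ≡ 12/19 mod 23. 19⁻¹ ≡ 17 (mod 23) since 19·17 = 323 ≡ 1, so λ ≡ 20.
  x = λ² - 12 - 8 = 400 - 20 ≡ 12; y = λ·(12 - 12) - 6 ≡ 17. → (12, 17)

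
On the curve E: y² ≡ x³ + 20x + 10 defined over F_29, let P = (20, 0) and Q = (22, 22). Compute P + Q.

(20, 0) + (22, 22). λ = (22 - 0)/(22 - 20) ≡ 22/2 mod 29. 2⁻¹ ≡ 15 (mod 29), so λ ≡ 11.
  x = λ² - 20 - 22 = 121 - 42 ≡ 21; y = λ·(20 - 21) - 0 ≡ 18. → (21, 18)

(21, 18)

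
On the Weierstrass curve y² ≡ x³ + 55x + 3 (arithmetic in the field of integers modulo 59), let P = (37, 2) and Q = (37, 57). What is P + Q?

O

The two points share x = 37 and their y-coordinates satisfy 2 + 57 ≡ 0 (mod 59), so they are inverses. Their sum is O.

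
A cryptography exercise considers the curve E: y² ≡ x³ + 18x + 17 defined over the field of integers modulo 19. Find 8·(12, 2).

(7, 7)

Write P = (12, 2).
Double-and-add on 8 = (1000)₂. Start with P = (12, 2) for the leading 1-bit.
double: tangent at (12, 2): λ = (3·12² + 18)/(2·2) ≡ 13/4. 4⁻¹ ≡ 5 (mod 19), so λ ≡ 13·5 ≡ 8.
  x = λ² - 12 - 12 = 64 - 24 ≡ 2; y = λ·(12 - 2) - 2 ≡ 2. → (2, 2)
double: tangent at (2, 2): λ = (3·2² + 18)/(2·2) ≡ 11/4. 4⁻¹ ≡ 5 (mod 19) since 4·5 = 20 ≡ 1, so λ ≡ 11·5 ≡ 17.
  x = λ² - 2 - 2 = 289 - 4 ≡ 0; y = λ·(2 - 0) - 2 ≡ 13. → (0, 13)
double: tangent at (0, 13): λ = (3·0² + 18)/(2·13) ≡ 18/7. 7⁻¹ ≡ 11 (mod 19) since 7·11 = 77 ≡ 1, so λ ≡ 18·11 ≡ 8.
  x = λ² - 0 - 0 = 64 - 0 ≡ 7; y = λ·(0 - 7) - 13 ≡ 7. → (7, 7)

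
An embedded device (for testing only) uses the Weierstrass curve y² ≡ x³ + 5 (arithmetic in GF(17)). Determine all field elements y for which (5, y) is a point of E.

x³ + 0x + 5 = 130 ≡ 11 (mod 17).
11 is a non-residue mod 17; no y exists.

none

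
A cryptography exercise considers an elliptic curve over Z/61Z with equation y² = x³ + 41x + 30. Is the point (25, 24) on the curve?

y² = 24² ≡ 27; x³ + 41x + 30 = 16680 ≡ 27 (mod 61). 27 = 27.

yes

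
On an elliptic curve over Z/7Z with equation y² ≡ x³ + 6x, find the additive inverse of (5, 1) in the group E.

(5, 6)

-(5, 1) = (5, -1 mod 7) = (5, 6).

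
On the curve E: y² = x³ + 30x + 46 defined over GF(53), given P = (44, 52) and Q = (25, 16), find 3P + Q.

(20, 22)

First 3P:
Repeated addition: build up to 3P.
2P: tangent at (44, 52): λ = (3·44² + 30)/(2·52) ≡ 8/51. 51⁻¹ ≡ 26 (mod 53) since 51·26 = 1326 ≡ 1, so λ ≡ 8·26 ≡ 49.
  x = λ² - 44 - 44 = 2401 - 88 ≡ 34; y = λ·(44 - 34) - 52 ≡ 14. → (34, 14)
3P: (34, 14) + (44, 52). λ = (52 - 14)/(44 - 34) ≡ 38/10 mod 53. 10⁻¹ ≡ 16 (mod 53) since 10·16 = 160 ≡ 1, so λ ≡ 25.
  x = λ² - 34 - 44 = 625 - 78 ≡ 17; y = λ·(34 - 17) - 14 ≡ 40. → (17, 40)
3P = (17, 40).
Finally 3P + Q:
(17, 40) + (25, 16). λ = (16 - 40)/(25 - 17) ≡ 29/8 mod 53. 8⁻¹ ≡ 20 (mod 53) since 8·20 = 160 ≡ 1, so λ ≡ 50.
  x = λ² - 17 - 25 = 2500 - 42 ≡ 20; y = λ·(17 - 20) - 40 ≡ 22. → (20, 22)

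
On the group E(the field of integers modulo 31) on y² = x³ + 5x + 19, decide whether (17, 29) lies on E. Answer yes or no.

y² = 29² ≡ 4; x³ + 5x + 19 = 5017 ≡ 26 (mod 31). 4 ≠ 26.

no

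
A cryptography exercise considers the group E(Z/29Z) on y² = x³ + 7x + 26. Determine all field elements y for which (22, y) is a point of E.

none

x³ + 7x + 26 = 10828 ≡ 11 (mod 29).
11 is a non-residue mod 29; no y exists.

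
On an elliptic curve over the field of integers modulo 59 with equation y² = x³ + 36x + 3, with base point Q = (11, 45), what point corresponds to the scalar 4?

(39, 30)

Repeated addition: build up to 4Q.
2Q: tangent at (11, 45): λ = (3·11² + 36)/(2·45) ≡ 45/31. 31⁻¹ ≡ 40 (mod 59), so λ ≡ 45·40 ≡ 30.
  x = λ² - 11 - 11 = 900 - 22 ≡ 52; y = λ·(11 - 52) - 45 ≡ 23. → (52, 23)
3Q: (52, 23) + (11, 45). λ = (45 - 23)/(11 - 52) ≡ 22/18 mod 59. 18⁻¹ ≡ 23 (mod 59), so λ ≡ 34.
  x = λ² - 52 - 11 = 1156 - 63 ≡ 31; y = λ·(52 - 31) - 23 ≡ 42. → (31, 42)
4Q: (31, 42) + (11, 45). λ = (45 - 42)/(11 - 31) ≡ 3/39 mod 59. 39⁻¹ ≡ 56 (mod 59) since 39·56 = 2184 ≡ 1, so λ ≡ 50.
  x = λ² - 31 - 11 = 2500 - 42 ≡ 39; y = λ·(31 - 39) - 42 ≡ 30. → (39, 30)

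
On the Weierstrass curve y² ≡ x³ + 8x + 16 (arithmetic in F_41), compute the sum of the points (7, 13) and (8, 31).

(7, 13) + (8, 31). λ = (31 - 13)/(8 - 7) ≡ 18/1 mod 41. 1⁻¹ ≡ 1 (mod 41), so λ ≡ 18.
  x = λ² - 7 - 8 = 324 - 15 ≡ 22; y = λ·(7 - 22) - 13 ≡ 4. → (22, 4)

(22, 4)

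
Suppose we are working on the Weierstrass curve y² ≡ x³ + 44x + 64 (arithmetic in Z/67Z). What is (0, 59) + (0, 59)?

(62, 11)

tangent at (0, 59): λ = (3·0² + 44)/(2·59) ≡ 44/51. 51⁻¹ ≡ 46 (mod 67), so λ ≡ 44·46 ≡ 14.
  x = λ² - 0 - 0 = 196 - 0 ≡ 62; y = λ·(0 - 62) - 59 ≡ 11. → (62, 11)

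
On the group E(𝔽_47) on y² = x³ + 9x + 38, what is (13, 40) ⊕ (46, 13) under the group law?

(38, 36)

(13, 40) + (46, 13). λ = (13 - 40)/(46 - 13) ≡ 20/33 mod 47. 33⁻¹ ≡ 10 (mod 47) since 33·10 = 330 ≡ 1, so λ ≡ 12.
  x = λ² - 13 - 46 = 144 - 59 ≡ 38; y = λ·(13 - 38) - 40 ≡ 36. → (38, 36)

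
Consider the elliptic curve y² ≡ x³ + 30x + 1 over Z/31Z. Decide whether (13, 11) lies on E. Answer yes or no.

no

y² = 11² ≡ 28; x³ + 30x + 1 = 2588 ≡ 15 (mod 31). 28 ≠ 15.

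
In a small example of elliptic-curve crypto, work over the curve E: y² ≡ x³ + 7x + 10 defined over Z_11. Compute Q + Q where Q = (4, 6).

(3, 5)

tangent at (4, 6): λ = (3·4² + 7)/(2·6) ≡ 0/1. 1⁻¹ ≡ 1 (mod 11), so λ ≡ 0·1 ≡ 0.
  x = λ² - 4 - 4 = 0 - 8 ≡ 3; y = λ·(4 - 3) - 6 ≡ 5. → (3, 5)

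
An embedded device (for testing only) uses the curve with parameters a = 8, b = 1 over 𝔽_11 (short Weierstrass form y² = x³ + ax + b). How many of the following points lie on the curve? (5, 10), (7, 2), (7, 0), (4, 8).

(5, 10): 10² ≡ 1, rhs ≡ 1 → on.
(7, 2): 2² ≡ 4, rhs ≡ 4 → on.
(7, 0): 0² ≡ 0, rhs ≡ 4 → off.
(4, 8): 8² ≡ 9, rhs ≡ 9 → on.

3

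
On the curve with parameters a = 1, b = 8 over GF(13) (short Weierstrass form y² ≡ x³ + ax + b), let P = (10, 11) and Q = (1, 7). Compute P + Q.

(3, 8)

(10, 11) + (1, 7). λ = (7 - 11)/(1 - 10) ≡ 9/4 mod 13. 4⁻¹ ≡ 10 (mod 13) since 4·10 = 40 ≡ 1, so λ ≡ 12.
  x = λ² - 10 - 1 = 144 - 11 ≡ 3; y = λ·(10 - 3) - 11 ≡ 8. → (3, 8)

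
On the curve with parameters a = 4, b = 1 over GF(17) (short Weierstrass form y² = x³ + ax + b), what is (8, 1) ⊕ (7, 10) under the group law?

(8, 1) + (7, 10). λ = (10 - 1)/(7 - 8) ≡ 9/16 mod 17. 16⁻¹ ≡ 16 (mod 17), so λ ≡ 8.
  x = λ² - 8 - 7 = 64 - 15 ≡ 15; y = λ·(8 - 15) - 1 ≡ 11. → (15, 11)

(15, 11)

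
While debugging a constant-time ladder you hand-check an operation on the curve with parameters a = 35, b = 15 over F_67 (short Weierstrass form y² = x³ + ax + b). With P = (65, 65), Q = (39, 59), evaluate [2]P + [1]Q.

(25, 10)

First 2P:
Repeated addition: build up to 2P.
2P: tangent at (65, 65): λ = (3·65² + 35)/(2·65) ≡ 47/63. 63⁻¹ ≡ 50 (mod 67) since 63·50 = 3150 ≡ 1, so λ ≡ 47·50 ≡ 5.
  x = λ² - 65 - 65 = 25 - 130 ≡ 29; y = λ·(65 - 29) - 65 ≡ 48. → (29, 48)
2P = (29, 48).
Finally 2P + Q:
(29, 48) + (39, 59). λ = (59 - 48)/(39 - 29) ≡ 11/10 mod 67. 10⁻¹ ≡ 47 (mod 67), so λ ≡ 48.
  x = λ² - 29 - 39 = 2304 - 68 ≡ 25; y = λ·(29 - 25) - 48 ≡ 10. → (25, 10)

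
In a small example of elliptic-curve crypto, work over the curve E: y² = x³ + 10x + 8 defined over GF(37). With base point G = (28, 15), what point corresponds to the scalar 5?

(21, 9)

Repeated addition: build up to 5G.
2G: tangent at (28, 15): λ = (3·28² + 10)/(2·15) ≡ 31/30. 30⁻¹ ≡ 21 (mod 37) since 30·21 = 630 ≡ 1, so λ ≡ 31·21 ≡ 22.
  x = λ² - 28 - 28 = 484 - 56 ≡ 21; y = λ·(28 - 21) - 15 ≡ 28. → (21, 28)
3G: (21, 28) + (28, 15). λ = (15 - 28)/(28 - 21) ≡ 24/7 mod 37. 7⁻¹ ≡ 16 (mod 37) since 7·16 = 112 ≡ 1, so λ ≡ 14.
  x = λ² - 21 - 28 = 196 - 49 ≡ 36; y = λ·(21 - 36) - 28 ≡ 21. → (36, 21)
4G: (36, 21) + (28, 15). λ = (15 - 21)/(28 - 36) ≡ 31/29 mod 37. 29⁻¹ ≡ 23 (mod 37), so λ ≡ 10.
  x = λ² - 36 - 28 = 100 - 64 ≡ 36; y = λ·(36 - 36) - 21 ≡ 16. → (36, 16)
5G: (36, 16) + (28, 15). λ = (15 - 16)/(28 - 36) ≡ 36/29 mod 37. 29⁻¹ ≡ 23 (mod 37) since 29·23 = 667 ≡ 1, so λ ≡ 14.
  x = λ² - 36 - 28 = 196 - 64 ≡ 21; y = λ·(36 - 21) - 16 ≡ 9. → (21, 9)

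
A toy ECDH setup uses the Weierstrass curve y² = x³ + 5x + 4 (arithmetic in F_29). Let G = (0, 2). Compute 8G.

(25, 23)

Repeated addition: build up to 8G.
2G: tangent at (0, 2): λ = (3·0² + 5)/(2·2) ≡ 5/4. 4⁻¹ ≡ 22 (mod 29), so λ ≡ 5·22 ≡ 23.
  x = λ² - 0 - 0 = 529 - 0 ≡ 7; y = λ·(0 - 7) - 2 ≡ 11. → (7, 11)
3G: (7, 11) + (0, 2). λ = (2 - 11)/(0 - 7) ≡ 20/22 mod 29. 22⁻¹ ≡ 4 (mod 29), so λ ≡ 22.
  x = λ² - 7 - 0 = 484 - 7 ≡ 13; y = λ·(7 - 13) - 11 ≡ 2. → (13, 2)
4G: (13, 2) + (0, 2). λ = (2 - 2)/(0 - 13) ≡ 0/16 mod 29. 16⁻¹ ≡ 20 (mod 29), so λ ≡ 0.
  x = λ² - 13 - 0 = 0 - 13 ≡ 16; y = λ·(13 - 16) - 2 ≡ 27. → (16, 27)
5G: (16, 27) + (0, 2). λ = (2 - 27)/(0 - 16) ≡ 4/13 mod 29. 13⁻¹ ≡ 9 (mod 29) since 13·9 = 117 ≡ 1, so λ ≡ 7.
  x = λ² - 16 - 0 = 49 - 16 ≡ 4; y = λ·(16 - 4) - 27 ≡ 28. → (4, 28)
6G: (4, 28) + (0, 2). λ = (2 - 28)/(0 - 4) ≡ 3/25 mod 29. 25⁻¹ ≡ 7 (mod 29), so λ ≡ 21.
  x = λ² - 4 - 0 = 441 - 4 ≡ 2; y = λ·(4 - 2) - 28 ≡ 14. → (2, 14)
7G: (2, 14) + (0, 2). λ = (2 - 14)/(0 - 2) ≡ 17/27 mod 29. 27⁻¹ ≡ 14 (mod 29), so λ ≡ 6.
  x = λ² - 2 - 0 = 36 - 2 ≡ 5; y = λ·(2 - 5) - 14 ≡ 26. → (5, 26)
8G: (5, 26) + (0, 2). λ = (2 - 26)/(0 - 5) ≡ 5/24 mod 29. 24⁻¹ ≡ 23 (mod 29) since 24·23 = 552 ≡ 1, so λ ≡ 28.
  x = λ² - 5 - 0 = 784 - 5 ≡ 25; y = λ·(5 - 25) - 26 ≡ 23. → (25, 23)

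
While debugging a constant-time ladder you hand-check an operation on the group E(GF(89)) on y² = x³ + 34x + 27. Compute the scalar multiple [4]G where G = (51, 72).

Repeated addition: build up to 4G.
2G: tangent at (51, 72): λ = (3·51² + 34)/(2·72) ≡ 5/55. 55⁻¹ ≡ 34 (mod 89), so λ ≡ 5·34 ≡ 81.
  x = λ² - 51 - 51 = 6561 - 102 ≡ 51; y = λ·(51 - 51) - 72 ≡ 17. → (51, 17)
3G: (51, 17) + (51, 72): same x and y₁ ≡ -y₂, so the sum is the point at infinity.
4G: the point at infinity + (51, 72) = (51, 72) (identity).

(51, 72)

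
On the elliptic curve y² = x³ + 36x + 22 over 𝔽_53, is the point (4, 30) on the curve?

no

y² = 30² ≡ 52; x³ + 36x + 22 = 230 ≡ 18 (mod 53). 52 ≠ 18.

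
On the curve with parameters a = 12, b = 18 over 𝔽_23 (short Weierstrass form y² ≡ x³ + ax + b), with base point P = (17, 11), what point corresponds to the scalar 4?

(13, 18)

Repeated addition: build up to 4P.
2P: tangent at (17, 11): λ = (3·17² + 12)/(2·11) ≡ 5/22. 22⁻¹ ≡ 22 (mod 23) since 22·22 = 484 ≡ 1, so λ ≡ 5·22 ≡ 18.
  x = λ² - 17 - 17 = 324 - 34 ≡ 14; y = λ·(17 - 14) - 11 ≡ 20. → (14, 20)
3P: (14, 20) + (17, 11). λ = (11 - 20)/(17 - 14) ≡ 14/3 mod 23. 3⁻¹ ≡ 8 (mod 23) since 3·8 = 24 ≡ 1, so λ ≡ 20.
  x = λ² - 14 - 17 = 400 - 31 ≡ 1; y = λ·(14 - 1) - 20 ≡ 10. → (1, 10)
4P: (1, 10) + (17, 11). λ = (11 - 10)/(17 - 1) ≡ 1/16 mod 23. 16⁻¹ ≡ 13 (mod 23) since 16·13 = 208 ≡ 1, so λ ≡ 13.
  x = λ² - 1 - 17 = 169 - 18 ≡ 13; y = λ·(1 - 13) - 10 ≡ 18. → (13, 18)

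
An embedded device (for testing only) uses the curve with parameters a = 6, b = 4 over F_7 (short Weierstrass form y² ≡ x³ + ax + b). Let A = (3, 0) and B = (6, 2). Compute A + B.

(3, 0) + (6, 2). λ = (2 - 0)/(6 - 3) ≡ 2/3 mod 7. 3⁻¹ ≡ 5 (mod 7), so λ ≡ 3.
  x = λ² - 3 - 6 = 9 - 9 ≡ 0; y = λ·(3 - 0) - 0 ≡ 2. → (0, 2)

(0, 2)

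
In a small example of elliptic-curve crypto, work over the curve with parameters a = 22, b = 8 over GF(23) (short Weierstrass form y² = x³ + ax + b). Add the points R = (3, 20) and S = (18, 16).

(3, 20) + (18, 16). λ = (16 - 20)/(18 - 3) ≡ 19/15 mod 23. 15⁻¹ ≡ 20 (mod 23), so λ ≡ 12.
  x = λ² - 3 - 18 = 144 - 21 ≡ 8; y = λ·(3 - 8) - 20 ≡ 12. → (8, 12)

(8, 12)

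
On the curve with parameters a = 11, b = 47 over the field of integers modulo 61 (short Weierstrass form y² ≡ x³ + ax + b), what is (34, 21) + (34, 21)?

tangent at (34, 21): λ = (3·34² + 11)/(2·21) ≡ 2/42. 42⁻¹ ≡ 16 (mod 61) since 42·16 = 672 ≡ 1, so λ ≡ 2·16 ≡ 32.
  x = λ² - 34 - 34 = 1024 - 68 ≡ 41; y = λ·(34 - 41) - 21 ≡ 60. → (41, 60)

(41, 60)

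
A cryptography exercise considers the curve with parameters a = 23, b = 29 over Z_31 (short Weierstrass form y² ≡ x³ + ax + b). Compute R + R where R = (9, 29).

tangent at (9, 29): λ = (3·9² + 23)/(2·29) ≡ 18/27. 27⁻¹ ≡ 23 (mod 31), so λ ≡ 18·23 ≡ 11.
  x = λ² - 9 - 9 = 121 - 18 ≡ 10; y = λ·(9 - 10) - 29 ≡ 22. → (10, 22)

(10, 22)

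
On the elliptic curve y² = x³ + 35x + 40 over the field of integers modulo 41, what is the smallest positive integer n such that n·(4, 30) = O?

8

2P: tangent at (4, 30): λ = (3·4² + 35)/(2·30) ≡ 1/19. 19⁻¹ ≡ 13 (mod 41) since 19·13 = 247 ≡ 1, so λ ≡ 1·13 ≡ 13.
  x = λ² - 4 - 4 = 169 - 8 ≡ 38; y = λ·(4 - 38) - 30 ≡ 20. → (38, 20)
3P: (38, 20) + (4, 30). λ = (30 - 20)/(4 - 38) ≡ 10/7 mod 41. 7⁻¹ ≡ 6 (mod 41) since 7·6 = 42 ≡ 1, so λ ≡ 19.
  x = λ² - 38 - 4 = 361 - 42 ≡ 32; y = λ·(38 - 32) - 20 ≡ 12. → (32, 12)
4P: (32, 12) + (4, 30). λ = (30 - 12)/(4 - 32) ≡ 18/13 mod 41. 13⁻¹ ≡ 19 (mod 41), so λ ≡ 14.
  x = λ² - 32 - 4 = 196 - 36 ≡ 37; y = λ·(32 - 37) - 12 ≡ 0. → (37, 0)
5P: (37, 0) + (4, 30). λ = (30 - 0)/(4 - 37) ≡ 30/8 mod 41. 8⁻¹ ≡ 36 (mod 41), so λ ≡ 14.
  x = λ² - 37 - 4 = 196 - 41 ≡ 32; y = λ·(37 - 32) - 0 ≡ 29. → (32, 29)
6P: (32, 29) + (4, 30). λ = (30 - 29)/(4 - 32) ≡ 1/13 mod 41. 13⁻¹ ≡ 19 (mod 41) since 13·19 = 247 ≡ 1, so λ ≡ 19.
  x = λ² - 32 - 4 = 361 - 36 ≡ 38; y = λ·(32 - 38) - 29 ≡ 21. → (38, 21)
7P: (38, 21) + (4, 30). λ = (30 - 21)/(4 - 38) ≡ 9/7 mod 41. 7⁻¹ ≡ 6 (mod 41), so λ ≡ 13.
  x = λ² - 38 - 4 = 169 - 42 ≡ 4; y = λ·(38 - 4) - 21 ≡ 11. → (4, 11)
8P: (4, 11) + (4, 30): same x and y₁ ≡ -y₂, so the sum is O.
8P = O, so the order is 8.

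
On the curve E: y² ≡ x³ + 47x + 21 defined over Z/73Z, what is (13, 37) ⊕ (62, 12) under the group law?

(13, 37) + (62, 12). λ = (12 - 37)/(62 - 13) ≡ 48/49 mod 73. 49⁻¹ ≡ 3 (mod 73), so λ ≡ 71.
  x = λ² - 13 - 62 = 5041 - 75 ≡ 2; y = λ·(13 - 2) - 37 ≡ 14. → (2, 14)

(2, 14)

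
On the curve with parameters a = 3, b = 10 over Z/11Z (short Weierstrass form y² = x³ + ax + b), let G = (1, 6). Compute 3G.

O

Repeated addition: build up to 3G.
2G: tangent at (1, 6): λ = (3·1² + 3)/(2·6) ≡ 6/1. 1⁻¹ ≡ 1 (mod 11), so λ ≡ 6·1 ≡ 6.
  x = λ² - 1 - 1 = 36 - 2 ≡ 1; y = λ·(1 - 1) - 6 ≡ 5. → (1, 5)
3G: (1, 5) + (1, 6): same x and y₁ ≡ -y₂, so the sum is O.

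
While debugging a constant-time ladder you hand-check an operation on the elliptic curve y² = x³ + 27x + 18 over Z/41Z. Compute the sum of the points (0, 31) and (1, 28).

(0, 31) + (1, 28). λ = (28 - 31)/(1 - 0) ≡ 38/1 mod 41. 1⁻¹ ≡ 1 (mod 41) since 1·1 = 1 ≡ 1, so λ ≡ 38.
  x = λ² - 0 - 1 = 1444 - 1 ≡ 8; y = λ·(0 - 8) - 31 ≡ 34. → (8, 34)

(8, 34)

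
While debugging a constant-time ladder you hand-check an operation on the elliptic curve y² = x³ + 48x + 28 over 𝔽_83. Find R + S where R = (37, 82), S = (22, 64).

(52, 66)

(37, 82) + (22, 64). λ = (64 - 82)/(22 - 37) ≡ 65/68 mod 83. 68⁻¹ ≡ 11 (mod 83), so λ ≡ 51.
  x = λ² - 37 - 22 = 2601 - 59 ≡ 52; y = λ·(37 - 52) - 82 ≡ 66. → (52, 66)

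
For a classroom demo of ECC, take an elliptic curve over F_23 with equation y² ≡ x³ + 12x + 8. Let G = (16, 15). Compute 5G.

O

Repeated addition: build up to 5G.
2G: tangent at (16, 15): λ = (3·16² + 12)/(2·15) ≡ 21/7. 7⁻¹ ≡ 10 (mod 23), so λ ≡ 21·10 ≡ 3.
  x = λ² - 16 - 16 = 9 - 32 ≡ 0; y = λ·(16 - 0) - 15 ≡ 10. → (0, 10)
3G: (0, 10) + (16, 15). λ = (15 - 10)/(16 - 0) ≡ 5/16 mod 23. 16⁻¹ ≡ 13 (mod 23) since 16·13 = 208 ≡ 1, so λ ≡ 19.
  x = λ² - 0 - 16 = 361 - 16 ≡ 0; y = λ·(0 - 0) - 10 ≡ 13. → (0, 13)
4G: (0, 13) + (16, 15). λ = (15 - 13)/(16 - 0) ≡ 2/16 mod 23. 16⁻¹ ≡ 13 (mod 23), so λ ≡ 3.
  x = λ² - 0 - 16 = 9 - 16 ≡ 16; y = λ·(0 - 16) - 13 ≡ 8. → (16, 8)
5G: (16, 8) + (16, 15): same x and y₁ ≡ -y₂, so the sum is ∞.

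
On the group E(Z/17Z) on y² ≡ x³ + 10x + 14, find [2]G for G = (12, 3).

tangent at (12, 3): λ = (3·12² + 10)/(2·3) ≡ 0/6. 6⁻¹ ≡ 3 (mod 17) since 6·3 = 18 ≡ 1, so λ ≡ 0·3 ≡ 0.
  x = λ² - 12 - 12 = 0 - 24 ≡ 10; y = λ·(12 - 10) - 3 ≡ 14. → (10, 14)

(10, 14)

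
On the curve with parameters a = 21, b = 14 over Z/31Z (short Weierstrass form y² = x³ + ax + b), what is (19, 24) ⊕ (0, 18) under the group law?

(20, 23)

(19, 24) + (0, 18). λ = (18 - 24)/(0 - 19) ≡ 25/12 mod 31. 12⁻¹ ≡ 13 (mod 31) since 12·13 = 156 ≡ 1, so λ ≡ 15.
  x = λ² - 19 - 0 = 225 - 19 ≡ 20; y = λ·(19 - 20) - 24 ≡ 23. → (20, 23)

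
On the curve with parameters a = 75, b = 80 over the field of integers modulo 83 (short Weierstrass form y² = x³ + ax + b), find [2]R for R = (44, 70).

(31, 18)

tangent at (44, 70): λ = (3·44² + 75)/(2·70) ≡ 73/57. 57⁻¹ ≡ 67 (mod 83) since 57·67 = 3819 ≡ 1, so λ ≡ 73·67 ≡ 77.
  x = λ² - 44 - 44 = 5929 - 88 ≡ 31; y = λ·(44 - 31) - 70 ≡ 18. → (31, 18)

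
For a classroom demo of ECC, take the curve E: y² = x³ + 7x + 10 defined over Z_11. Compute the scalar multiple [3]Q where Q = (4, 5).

Repeated addition: build up to 3Q.
2Q: tangent at (4, 5): λ = (3·4² + 7)/(2·5) ≡ 0/10. 10⁻¹ ≡ 10 (mod 11) since 10·10 = 100 ≡ 1, so λ ≡ 0·10 ≡ 0.
  x = λ² - 4 - 4 = 0 - 8 ≡ 3; y = λ·(4 - 3) - 5 ≡ 6. → (3, 6)
3Q: (3, 6) + (4, 5). λ = (5 - 6)/(4 - 3) ≡ 10/1 mod 11. 1⁻¹ ≡ 1 (mod 11), so λ ≡ 10.
  x = λ² - 3 - 4 = 100 - 7 ≡ 5; y = λ·(3 - 5) - 6 ≡ 7. → (5, 7)

(5, 7)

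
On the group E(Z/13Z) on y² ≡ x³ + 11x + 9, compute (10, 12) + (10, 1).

O

The two points share x = 10 and their y-coordinates satisfy 12 + 1 ≡ 0 (mod 13), so they are inverses. Their sum is ∞.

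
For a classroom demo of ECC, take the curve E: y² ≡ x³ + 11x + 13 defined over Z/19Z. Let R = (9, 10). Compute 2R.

(12, 7)

tangent at (9, 10): λ = (3·9² + 11)/(2·10) ≡ 7/1. 1⁻¹ ≡ 1 (mod 19) since 1·1 = 1 ≡ 1, so λ ≡ 7·1 ≡ 7.
  x = λ² - 9 - 9 = 49 - 18 ≡ 12; y = λ·(9 - 12) - 10 ≡ 7. → (12, 7)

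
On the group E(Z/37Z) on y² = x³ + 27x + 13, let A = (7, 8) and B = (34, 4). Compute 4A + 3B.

(1, 2)

First 4A:
Double-and-add on 4 = (100)₂. Start with A = (7, 8) for the leading 1-bit.
double: tangent at (7, 8): λ = (3·7² + 27)/(2·8) ≡ 26/16. 16⁻¹ ≡ 7 (mod 37), so λ ≡ 26·7 ≡ 34.
  x = λ² - 7 - 7 = 1156 - 14 ≡ 32; y = λ·(7 - 32) - 8 ≡ 30. → (32, 30)
double: tangent at (32, 30): λ = (3·32² + 27)/(2·30) ≡ 28/23. 23⁻¹ ≡ 29 (mod 37), so λ ≡ 28·29 ≡ 35.
  x = λ² - 32 - 32 = 1225 - 64 ≡ 14; y = λ·(32 - 14) - 30 ≡ 8. → (14, 8)
4A = (14, 8).
Next 3B:
Repeated addition: build up to 3B.
2B: tangent at (34, 4): λ = (3·34² + 27)/(2·4) ≡ 17/8. 8⁻¹ ≡ 14 (mod 37), so λ ≡ 17·14 ≡ 16.
  x = λ² - 34 - 34 = 256 - 68 ≡ 3; y = λ·(34 - 3) - 4 ≡ 11. → (3, 11)
3B: (3, 11) + (34, 4). λ = (4 - 11)/(34 - 3) ≡ 30/31 mod 37. 31⁻¹ ≡ 6 (mod 37) since 31·6 = 186 ≡ 1, so λ ≡ 32.
  x = λ² - 3 - 34 = 1024 - 37 ≡ 25; y = λ·(3 - 25) - 11 ≡ 25. → (25, 25)
3B = (25, 25).
Finally 4A + 3B:
(14, 8) + (25, 25). λ = (25 - 8)/(25 - 14) ≡ 17/11 mod 37. 11⁻¹ ≡ 27 (mod 37), so λ ≡ 15.
  x = λ² - 14 - 25 = 225 - 39 ≡ 1; y = λ·(14 - 1) - 8 ≡ 2. → (1, 2)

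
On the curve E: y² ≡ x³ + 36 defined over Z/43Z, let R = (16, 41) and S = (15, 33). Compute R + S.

(16, 41) + (15, 33). λ = (33 - 41)/(15 - 16) ≡ 35/42 mod 43. 42⁻¹ ≡ 42 (mod 43), so λ ≡ 8.
  x = λ² - 16 - 15 = 64 - 31 ≡ 33; y = λ·(16 - 33) - 41 ≡ 38. → (33, 38)

(33, 38)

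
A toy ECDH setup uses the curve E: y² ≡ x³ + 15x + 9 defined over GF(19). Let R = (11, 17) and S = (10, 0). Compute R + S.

(2, 3)

(11, 17) + (10, 0). λ = (0 - 17)/(10 - 11) ≡ 2/18 mod 19. 18⁻¹ ≡ 18 (mod 19), so λ ≡ 17.
  x = λ² - 11 - 10 = 289 - 21 ≡ 2; y = λ·(11 - 2) - 17 ≡ 3. → (2, 3)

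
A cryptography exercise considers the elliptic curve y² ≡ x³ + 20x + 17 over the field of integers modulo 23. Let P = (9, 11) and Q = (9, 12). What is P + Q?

O

The two points share x = 9 and their y-coordinates satisfy 11 + 12 ≡ 0 (mod 23), so they are inverses. Their sum is ∞.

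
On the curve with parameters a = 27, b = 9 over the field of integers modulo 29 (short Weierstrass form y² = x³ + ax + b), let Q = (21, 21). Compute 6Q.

(13, 11)

Repeated addition: build up to 6Q.
2Q: tangent at (21, 21): λ = (3·21² + 27)/(2·21) ≡ 16/13. 13⁻¹ ≡ 9 (mod 29), so λ ≡ 16·9 ≡ 28.
  x = λ² - 21 - 21 = 784 - 42 ≡ 17; y = λ·(21 - 17) - 21 ≡ 4. → (17, 4)
3Q: (17, 4) + (21, 21). λ = (21 - 4)/(21 - 17) ≡ 17/4 mod 29. 4⁻¹ ≡ 22 (mod 29), so λ ≡ 26.
  x = λ² - 17 - 21 = 676 - 38 ≡ 0; y = λ·(17 - 0) - 4 ≡ 3. → (0, 3)
4Q: (0, 3) + (21, 21). λ = (21 - 3)/(21 - 0) ≡ 18/21 mod 29. 21⁻¹ ≡ 18 (mod 29), so λ ≡ 5.
  x = λ² - 0 - 21 = 25 - 21 ≡ 4; y = λ·(0 - 4) - 3 ≡ 6. → (4, 6)
5Q: (4, 6) + (21, 21). λ = (21 - 6)/(21 - 4) ≡ 15/17 mod 29. 17⁻¹ ≡ 12 (mod 29), so λ ≡ 6.
  x = λ² - 4 - 21 = 36 - 25 ≡ 11; y = λ·(4 - 11) - 6 ≡ 10. → (11, 10)
6Q: (11, 10) + (21, 21). λ = (21 - 10)/(21 - 11) ≡ 11/10 mod 29. 10⁻¹ ≡ 3 (mod 29), so λ ≡ 4.
  x = λ² - 11 - 21 = 16 - 32 ≡ 13; y = λ·(11 - 13) - 10 ≡ 11. → (13, 11)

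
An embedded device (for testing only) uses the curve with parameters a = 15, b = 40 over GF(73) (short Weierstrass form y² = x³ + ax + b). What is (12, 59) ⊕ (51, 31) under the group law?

(42, 58)

(12, 59) + (51, 31). λ = (31 - 59)/(51 - 12) ≡ 45/39 mod 73. 39⁻¹ ≡ 15 (mod 73), so λ ≡ 18.
  x = λ² - 12 - 51 = 324 - 63 ≡ 42; y = λ·(12 - 42) - 59 ≡ 58. → (42, 58)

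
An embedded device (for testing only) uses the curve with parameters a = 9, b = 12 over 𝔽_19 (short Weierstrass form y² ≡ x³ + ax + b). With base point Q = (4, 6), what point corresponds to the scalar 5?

(12, 9)

Repeated addition: build up to 5Q.
2Q: tangent at (4, 6): λ = (3·4² + 9)/(2·6) ≡ 0/12. 12⁻¹ ≡ 8 (mod 19) since 12·8 = 96 ≡ 1, so λ ≡ 0·8 ≡ 0.
  x = λ² - 4 - 4 = 0 - 8 ≡ 11; y = λ·(4 - 11) - 6 ≡ 13. → (11, 13)
3Q: (11, 13) + (4, 6). λ = (6 - 13)/(4 - 11) ≡ 12/12 mod 19. 12⁻¹ ≡ 8 (mod 19), so λ ≡ 1.
  x = λ² - 11 - 4 = 1 - 15 ≡ 5; y = λ·(11 - 5) - 13 ≡ 12. → (5, 12)
4Q: (5, 12) + (4, 6). λ = (6 - 12)/(4 - 5) ≡ 13/18 mod 19. 18⁻¹ ≡ 18 (mod 19), so λ ≡ 6.
  x = λ² - 5 - 4 = 36 - 9 ≡ 8; y = λ·(5 - 8) - 12 ≡ 8. → (8, 8)
5Q: (8, 8) + (4, 6). λ = (6 - 8)/(4 - 8) ≡ 17/15 mod 19. 15⁻¹ ≡ 14 (mod 19), so λ ≡ 10.
  x = λ² - 8 - 4 = 100 - 12 ≡ 12; y = λ·(8 - 12) - 8 ≡ 9. → (12, 9)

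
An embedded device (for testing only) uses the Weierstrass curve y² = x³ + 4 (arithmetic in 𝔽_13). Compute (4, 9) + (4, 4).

The two points share x = 4 and their y-coordinates satisfy 9 + 4 ≡ 0 (mod 13), so they are inverses. Their sum is ∞.

O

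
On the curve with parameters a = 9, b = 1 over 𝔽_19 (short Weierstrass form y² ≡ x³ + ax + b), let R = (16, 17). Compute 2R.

(11, 14)

tangent at (16, 17): λ = (3·16² + 9)/(2·17) ≡ 17/15. 15⁻¹ ≡ 14 (mod 19), so λ ≡ 17·14 ≡ 10.
  x = λ² - 16 - 16 = 100 - 32 ≡ 11; y = λ·(16 - 11) - 17 ≡ 14. → (11, 14)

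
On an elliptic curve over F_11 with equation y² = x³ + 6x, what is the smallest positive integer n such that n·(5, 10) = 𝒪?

3

2P: tangent at (5, 10): λ = (3·5² + 6)/(2·10) ≡ 4/9. 9⁻¹ ≡ 5 (mod 11), so λ ≡ 4·5 ≡ 9.
  x = λ² - 5 - 5 = 81 - 10 ≡ 5; y = λ·(5 - 5) - 10 ≡ 1. → (5, 1)
3P: (5, 1) + (5, 10): same x and y₁ ≡ -y₂, so the sum is 𝒪.
3P = 𝒪, so the order is 3.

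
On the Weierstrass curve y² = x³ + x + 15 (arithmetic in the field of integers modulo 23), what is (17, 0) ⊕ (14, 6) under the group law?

(17, 0) + (14, 6). λ = (6 - 0)/(14 - 17) ≡ 6/20 mod 23. 20⁻¹ ≡ 15 (mod 23), so λ ≡ 21.
  x = λ² - 17 - 14 = 441 - 31 ≡ 19; y = λ·(17 - 19) - 0 ≡ 4. → (19, 4)

(19, 4)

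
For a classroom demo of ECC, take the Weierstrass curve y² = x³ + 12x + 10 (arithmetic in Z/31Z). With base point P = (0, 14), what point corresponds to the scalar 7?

(25, 1)

Double-and-add on 7 = (111)₂. Start with P = (0, 14) for the leading 1-bit.
double: tangent at (0, 14): λ = (3·0² + 12)/(2·14) ≡ 12/28. 28⁻¹ ≡ 10 (mod 31), so λ ≡ 12·10 ≡ 27.
  x = λ² - 0 - 0 = 729 - 0 ≡ 16; y = λ·(0 - 16) - 14 ≡ 19. → (16, 19)
add P: (16, 19) + (0, 14). λ = (14 - 19)/(0 - 16) ≡ 26/15 mod 31. 15⁻¹ ≡ 29 (mod 31), so λ ≡ 10.
  x = λ² - 16 - 0 = 100 - 16 ≡ 22; y = λ·(16 - 22) - 19 ≡ 14. → (22, 14)
double: tangent at (22, 14): λ = (3·22² + 12)/(2·14) ≡ 7/28. 28⁻¹ ≡ 10 (mod 31) since 28·10 = 280 ≡ 1, so λ ≡ 7·10 ≡ 8.
  x = λ² - 22 - 22 = 64 - 44 ≡ 20; y = λ·(22 - 20) - 14 ≡ 2. → (20, 2)
add P: (20, 2) + (0, 14). λ = (14 - 2)/(0 - 20) ≡ 12/11 mod 31. 11⁻¹ ≡ 17 (mod 31), so λ ≡ 18.
  x = λ² - 20 - 0 = 324 - 20 ≡ 25; y = λ·(20 - 25) - 2 ≡ 1. → (25, 1)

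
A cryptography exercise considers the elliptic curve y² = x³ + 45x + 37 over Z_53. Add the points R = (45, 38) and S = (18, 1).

(45, 38) + (18, 1). λ = (1 - 38)/(18 - 45) ≡ 16/26 mod 53. 26⁻¹ ≡ 51 (mod 53) since 26·51 = 1326 ≡ 1, so λ ≡ 21.
  x = λ² - 45 - 18 = 441 - 63 ≡ 7; y = λ·(45 - 7) - 38 ≡ 18. → (7, 18)

(7, 18)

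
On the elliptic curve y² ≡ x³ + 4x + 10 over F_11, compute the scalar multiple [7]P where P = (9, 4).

(8, 9)

Repeated addition: build up to 7P.
2P: tangent at (9, 4): λ = (3·9² + 4)/(2·4) ≡ 5/8. 8⁻¹ ≡ 7 (mod 11), so λ ≡ 5·7 ≡ 2.
  x = λ² - 9 - 9 = 4 - 18 ≡ 8; y = λ·(9 - 8) - 4 ≡ 9. → (8, 9)
3P: (8, 9) + (9, 4). λ = (4 - 9)/(9 - 8) ≡ 6/1 mod 11. 1⁻¹ ≡ 1 (mod 11), so λ ≡ 6.
  x = λ² - 8 - 9 = 36 - 17 ≡ 8; y = λ·(8 - 8) - 9 ≡ 2. → (8, 2)
4P: (8, 2) + (9, 4). λ = (4 - 2)/(9 - 8) ≡ 2/1 mod 11. 1⁻¹ ≡ 1 (mod 11) since 1·1 = 1 ≡ 1, so λ ≡ 2.
  x = λ² - 8 - 9 = 4 - 17 ≡ 9; y = λ·(8 - 9) - 2 ≡ 7. → (9, 7)
5P: (9, 7) + (9, 4): same x and y₁ ≡ -y₂, so the sum is the point at infinity.
6P: the point at infinity + (9, 4) = (9, 4) (identity).
7P: tangent at (9, 4): λ = (3·9² + 4)/(2·4) ≡ 5/8. 8⁻¹ ≡ 7 (mod 11) since 8·7 = 56 ≡ 1, so λ ≡ 5·7 ≡ 2.
  x = λ² - 9 - 9 = 4 - 18 ≡ 8; y = λ·(9 - 8) - 4 ≡ 9. → (8, 9)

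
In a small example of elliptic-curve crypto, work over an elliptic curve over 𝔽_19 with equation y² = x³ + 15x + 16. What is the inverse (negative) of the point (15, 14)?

(15, 5)

-(15, 14) = (15, -14 mod 19) = (15, 5).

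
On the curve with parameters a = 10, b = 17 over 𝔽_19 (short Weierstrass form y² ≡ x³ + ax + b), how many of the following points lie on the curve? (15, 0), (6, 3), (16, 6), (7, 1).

1

(15, 0): 0² ≡ 0, rhs ≡ 8 → off.
(6, 3): 3² ≡ 9, rhs ≡ 8 → off.
(16, 6): 6² ≡ 17, rhs ≡ 17 → on.
(7, 1): 1² ≡ 1, rhs ≡ 12 → off.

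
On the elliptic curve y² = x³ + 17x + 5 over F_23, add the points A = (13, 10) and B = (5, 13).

(17, 3)

(13, 10) + (5, 13). λ = (13 - 10)/(5 - 13) ≡ 3/15 mod 23. 15⁻¹ ≡ 20 (mod 23), so λ ≡ 14.
  x = λ² - 13 - 5 = 196 - 18 ≡ 17; y = λ·(13 - 17) - 10 ≡ 3. → (17, 3)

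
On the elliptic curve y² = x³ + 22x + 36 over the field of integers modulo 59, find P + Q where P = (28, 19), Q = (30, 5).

(50, 17)

(28, 19) + (30, 5). λ = (5 - 19)/(30 - 28) ≡ 45/2 mod 59. 2⁻¹ ≡ 30 (mod 59), so λ ≡ 52.
  x = λ² - 28 - 30 = 2704 - 58 ≡ 50; y = λ·(28 - 50) - 19 ≡ 17. → (50, 17)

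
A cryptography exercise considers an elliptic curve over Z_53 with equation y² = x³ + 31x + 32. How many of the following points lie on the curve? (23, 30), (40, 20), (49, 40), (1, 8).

2

(23, 30): 30² ≡ 52, rhs ≡ 33 → off.
(40, 20): 20² ≡ 29, rhs ≡ 29 → on.
(49, 40): 40² ≡ 10, rhs ≡ 3 → off.
(1, 8): 8² ≡ 11, rhs ≡ 11 → on.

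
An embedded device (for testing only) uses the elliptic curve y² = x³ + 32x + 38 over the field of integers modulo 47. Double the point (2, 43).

(38, 14)

tangent at (2, 43): λ = (3·2² + 32)/(2·43) ≡ 44/39. 39⁻¹ ≡ 41 (mod 47), so λ ≡ 44·41 ≡ 18.
  x = λ² - 2 - 2 = 324 - 4 ≡ 38; y = λ·(2 - 38) - 43 ≡ 14. → (38, 14)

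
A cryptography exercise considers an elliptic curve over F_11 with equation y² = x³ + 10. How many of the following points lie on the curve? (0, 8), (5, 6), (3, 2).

(0, 8): 8² ≡ 9, rhs ≡ 10 → off.
(5, 6): 6² ≡ 3, rhs ≡ 3 → on.
(3, 2): 2² ≡ 4, rhs ≡ 4 → on.

2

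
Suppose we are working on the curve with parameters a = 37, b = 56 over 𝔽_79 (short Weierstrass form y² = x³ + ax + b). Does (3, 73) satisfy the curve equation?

yes

y² = 73² ≡ 36; x³ + 37x + 56 = 194 ≡ 36 (mod 79). 36 = 36.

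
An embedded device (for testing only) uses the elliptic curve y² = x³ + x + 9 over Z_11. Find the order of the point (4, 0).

2

2P: (4, 0) + (4, 0): same x and y₁ ≡ -y₂, so the sum is the point at infinity.
2P = the point at infinity, so the order is 2.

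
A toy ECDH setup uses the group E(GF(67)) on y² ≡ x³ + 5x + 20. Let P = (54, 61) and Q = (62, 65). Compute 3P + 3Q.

(13, 65)

First 3P:
Repeated addition: build up to 3P.
2P: tangent at (54, 61): λ = (3·54² + 5)/(2·61) ≡ 43/55. 55⁻¹ ≡ 39 (mod 67), so λ ≡ 43·39 ≡ 2.
  x = λ² - 54 - 54 = 4 - 108 ≡ 30; y = λ·(54 - 30) - 61 ≡ 54. → (30, 54)
3P: (30, 54) + (54, 61). λ = (61 - 54)/(54 - 30) ≡ 7/24 mod 67. 24⁻¹ ≡ 14 (mod 67), so λ ≡ 31.
  x = λ² - 30 - 54 = 961 - 84 ≡ 6; y = λ·(30 - 6) - 54 ≡ 20. → (6, 20)
3P = (6, 20).
Next 3Q:
Repeated addition: build up to 3Q.
2Q: tangent at (62, 65): λ = (3·62² + 5)/(2·65) ≡ 13/63. 63⁻¹ ≡ 50 (mod 67) since 63·50 = 3150 ≡ 1, so λ ≡ 13·50 ≡ 47.
  x = λ² - 62 - 62 = 2209 - 124 ≡ 8; y = λ·(62 - 8) - 65 ≡ 61. → (8, 61)
3Q: (8, 61) + (62, 65). λ = (65 - 61)/(62 - 8) ≡ 4/54 mod 67. 54⁻¹ ≡ 36 (mod 67) since 54·36 = 1944 ≡ 1, so λ ≡ 10.
  x = λ² - 8 - 62 = 100 - 70 ≡ 30; y = λ·(8 - 30) - 61 ≡ 54. → (30, 54)
3Q = (30, 54).
Finally 3P + 3Q:
(6, 20) + (30, 54). λ = (54 - 20)/(30 - 6) ≡ 34/24 mod 67. 24⁻¹ ≡ 14 (mod 67) since 24·14 = 336 ≡ 1, so λ ≡ 7.
  x = λ² - 6 - 30 = 49 - 36 ≡ 13; y = λ·(6 - 13) - 20 ≡ 65. → (13, 65)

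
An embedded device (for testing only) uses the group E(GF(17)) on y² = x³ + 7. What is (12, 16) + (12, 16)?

tangent at (12, 16): λ = (3·12² + 0)/(2·16) ≡ 7/15. 15⁻¹ ≡ 8 (mod 17) since 15·8 = 120 ≡ 1, so λ ≡ 7·8 ≡ 5.
  x = λ² - 12 - 12 = 25 - 24 ≡ 1; y = λ·(12 - 1) - 16 ≡ 5. → (1, 5)

(1, 5)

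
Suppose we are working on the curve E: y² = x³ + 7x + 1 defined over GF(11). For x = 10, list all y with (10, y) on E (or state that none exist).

x³ + 7x + 1 = 1071 ≡ 4 (mod 11).
Square roots of 4 mod 11: 2 and 9 (since 2² = 4 ≡ 4).

2, 9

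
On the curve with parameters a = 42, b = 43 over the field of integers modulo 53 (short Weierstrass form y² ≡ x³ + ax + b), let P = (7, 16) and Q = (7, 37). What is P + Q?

The two points share x = 7 and their y-coordinates satisfy 16 + 37 ≡ 0 (mod 53), so they are inverses. Their sum is ∞.

O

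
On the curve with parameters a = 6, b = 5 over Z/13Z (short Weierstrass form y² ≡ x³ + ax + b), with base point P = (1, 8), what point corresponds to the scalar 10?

(7, 0)

Double-and-add on 10 = (1010)₂. Start with P = (1, 8) for the leading 1-bit.
double: tangent at (1, 8): λ = (3·1² + 6)/(2·8) ≡ 9/3. 3⁻¹ ≡ 9 (mod 13) since 3·9 = 27 ≡ 1, so λ ≡ 9·9 ≡ 3.
  x = λ² - 1 - 1 = 9 - 2 ≡ 7; y = λ·(1 - 7) - 8 ≡ 0. → (7, 0)
double: (7, 0) + (7, 0): same x and y₁ ≡ -y₂, so the sum is O.
add P: O + (1, 8) = (1, 8) (identity).
double: tangent at (1, 8): λ = (3·1² + 6)/(2·8) ≡ 9/3. 3⁻¹ ≡ 9 (mod 13) since 3·9 = 27 ≡ 1, so λ ≡ 9·9 ≡ 3.
  x = λ² - 1 - 1 = 9 - 2 ≡ 7; y = λ·(1 - 7) - 8 ≡ 0. → (7, 0)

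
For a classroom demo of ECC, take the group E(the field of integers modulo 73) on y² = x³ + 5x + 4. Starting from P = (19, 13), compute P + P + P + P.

Double-and-add on 4 = (100)₂. Start with P = (19, 13) for the leading 1-bit.
double: tangent at (19, 13): λ = (3·19² + 5)/(2·13) ≡ 66/26. 26⁻¹ ≡ 59 (mod 73), so λ ≡ 66·59 ≡ 25.
  x = λ² - 19 - 19 = 625 - 38 ≡ 3; y = λ·(19 - 3) - 13 ≡ 22. → (3, 22)
double: tangent at (3, 22): λ = (3·3² + 5)/(2·22) ≡ 32/44. 44⁻¹ ≡ 5 (mod 73) since 44·5 = 220 ≡ 1, so λ ≡ 32·5 ≡ 14.
  x = λ² - 3 - 3 = 196 - 6 ≡ 44; y = λ·(3 - 44) - 22 ≡ 61. → (44, 61)

(44, 61)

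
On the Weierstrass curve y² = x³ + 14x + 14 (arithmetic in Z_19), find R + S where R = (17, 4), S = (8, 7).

(17, 4) + (8, 7). λ = (7 - 4)/(8 - 17) ≡ 3/10 mod 19. 10⁻¹ ≡ 2 (mod 19) since 10·2 = 20 ≡ 1, so λ ≡ 6.
  x = λ² - 17 - 8 = 36 - 25 ≡ 11; y = λ·(17 - 11) - 4 ≡ 13. → (11, 13)

(11, 13)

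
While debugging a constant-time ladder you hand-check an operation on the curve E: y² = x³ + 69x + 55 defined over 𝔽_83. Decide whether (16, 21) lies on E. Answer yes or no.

y² = 21² ≡ 26; x³ + 69x + 55 = 5255 ≡ 26 (mod 83). 26 = 26.

yes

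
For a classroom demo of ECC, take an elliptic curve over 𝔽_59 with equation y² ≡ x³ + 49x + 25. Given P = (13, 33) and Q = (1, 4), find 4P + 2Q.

First 4P:
Double-and-add on 4 = (100)₂. Start with P = (13, 33) for the leading 1-bit.
double: tangent at (13, 33): λ = (3·13² + 49)/(2·33) ≡ 25/7. 7⁻¹ ≡ 17 (mod 59) since 7·17 = 119 ≡ 1, so λ ≡ 25·17 ≡ 12.
  x = λ² - 13 - 13 = 144 - 26 ≡ 0; y = λ·(13 - 0) - 33 ≡ 5. → (0, 5)
double: tangent at (0, 5): λ = (3·0² + 49)/(2·5) ≡ 49/10. 10⁻¹ ≡ 6 (mod 59), so λ ≡ 49·6 ≡ 58.
  x = λ² - 0 - 0 = 3364 - 0 ≡ 1; y = λ·(0 - 1) - 5 ≡ 55. → (1, 55)
4P = (1, 55).
Next 2Q:
Repeated addition: build up to 2Q.
2Q: tangent at (1, 4): λ = (3·1² + 49)/(2·4) ≡ 52/8. 8⁻¹ ≡ 37 (mod 59), so λ ≡ 52·37 ≡ 36.
  x = λ² - 1 - 1 = 1296 - 2 ≡ 55; y = λ·(1 - 55) - 4 ≡ 58. → (55, 58)
2Q = (55, 58).
Finally 4P + 2Q:
(1, 55) + (55, 58). λ = (58 - 55)/(55 - 1) ≡ 3/54 mod 59. 54⁻¹ ≡ 47 (mod 59) since 54·47 = 2538 ≡ 1, so λ ≡ 23.
  x = λ² - 1 - 55 = 529 - 56 ≡ 1; y = λ·(1 - 1) - 55 ≡ 4. → (1, 4)

(1, 4)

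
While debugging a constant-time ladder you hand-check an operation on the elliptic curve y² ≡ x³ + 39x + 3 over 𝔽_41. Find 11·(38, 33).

(33, 32)

Write G = (38, 33).
Repeated addition: build up to 11G.
2G: tangent at (38, 33): λ = (3·38² + 39)/(2·33) ≡ 25/25. 25⁻¹ ≡ 23 (mod 41), so λ ≡ 25·23 ≡ 1.
  x = λ² - 38 - 38 = 1 - 76 ≡ 7; y = λ·(38 - 7) - 33 ≡ 39. → (7, 39)
3G: (7, 39) + (38, 33). λ = (33 - 39)/(38 - 7) ≡ 35/31 mod 41. 31⁻¹ ≡ 4 (mod 41), so λ ≡ 17.
  x = λ² - 7 - 38 = 289 - 45 ≡ 39; y = λ·(7 - 39) - 39 ≡ 32. → (39, 32)
4G: (39, 32) + (38, 33). λ = (33 - 32)/(38 - 39) ≡ 1/40 mod 41. 40⁻¹ ≡ 40 (mod 41), so λ ≡ 40.
  x = λ² - 39 - 38 = 1600 - 77 ≡ 6; y = λ·(39 - 6) - 32 ≡ 17. → (6, 17)
5G: (6, 17) + (38, 33). λ = (33 - 17)/(38 - 6) ≡ 16/32 mod 41. 32⁻¹ ≡ 9 (mod 41), so λ ≡ 21.
  x = λ² - 6 - 38 = 441 - 44 ≡ 28; y = λ·(6 - 28) - 17 ≡ 13. → (28, 13)
6G: (28, 13) + (38, 33). λ = (33 - 13)/(38 - 28) ≡ 20/10 mod 41. 10⁻¹ ≡ 37 (mod 41) since 10·37 = 370 ≡ 1, so λ ≡ 2.
  x = λ² - 28 - 38 = 4 - 66 ≡ 20; y = λ·(28 - 20) - 13 ≡ 3. → (20, 3)
7G: (20, 3) + (38, 33). λ = (33 - 3)/(38 - 20) ≡ 30/18 mod 41. 18⁻¹ ≡ 16 (mod 41) since 18·16 = 288 ≡ 1, so λ ≡ 29.
  x = λ² - 20 - 38 = 841 - 58 ≡ 4; y = λ·(20 - 4) - 3 ≡ 10. → (4, 10)
8G: (4, 10) + (38, 33). λ = (33 - 10)/(38 - 4) ≡ 23/34 mod 41. 34⁻¹ ≡ 35 (mod 41), so λ ≡ 26.
  x = λ² - 4 - 38 = 676 - 42 ≡ 19; y = λ·(4 - 19) - 10 ≡ 10. → (19, 10)
9G: (19, 10) + (38, 33). λ = (33 - 10)/(38 - 19) ≡ 23/19 mod 41. 19⁻¹ ≡ 13 (mod 41) since 19·13 = 247 ≡ 1, so λ ≡ 12.
  x = λ² - 19 - 38 = 144 - 57 ≡ 5; y = λ·(19 - 5) - 10 ≡ 35. → (5, 35)
10G: (5, 35) + (38, 33). λ = (33 - 35)/(38 - 5) ≡ 39/33 mod 41. 33⁻¹ ≡ 5 (mod 41), so λ ≡ 31.
  x = λ² - 5 - 38 = 961 - 43 ≡ 16; y = λ·(5 - 16) - 35 ≡ 34. → (16, 34)
11G: (16, 34) + (38, 33). λ = (33 - 34)/(38 - 16) ≡ 40/22 mod 41. 22⁻¹ ≡ 28 (mod 41), so λ ≡ 13.
  x = λ² - 16 - 38 = 169 - 54 ≡ 33; y = λ·(16 - 33) - 34 ≡ 32. → (33, 32)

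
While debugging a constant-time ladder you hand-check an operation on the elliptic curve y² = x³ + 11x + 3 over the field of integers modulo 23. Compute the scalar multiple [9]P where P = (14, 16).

(14, 7)

Repeated addition: build up to 9P.
2P: tangent at (14, 16): λ = (3·14² + 11)/(2·16) ≡ 1/9. 9⁻¹ ≡ 18 (mod 23) since 9·18 = 162 ≡ 1, so λ ≡ 1·18 ≡ 18.
  x = λ² - 14 - 14 = 324 - 28 ≡ 20; y = λ·(14 - 20) - 16 ≡ 14. → (20, 14)
3P: (20, 14) + (14, 16). λ = (16 - 14)/(14 - 20) ≡ 2/17 mod 23. 17⁻¹ ≡ 19 (mod 23), so λ ≡ 15.
  x = λ² - 20 - 14 = 225 - 34 ≡ 7; y = λ·(20 - 7) - 14 ≡ 20. → (7, 20)
4P: (7, 20) + (14, 16). λ = (16 - 20)/(14 - 7) ≡ 19/7 mod 23. 7⁻¹ ≡ 10 (mod 23), so λ ≡ 6.
  x = λ² - 7 - 14 = 36 - 21 ≡ 15; y = λ·(7 - 15) - 20 ≡ 1. → (15, 1)
5P: (15, 1) + (14, 16). λ = (16 - 1)/(14 - 15) ≡ 15/22 mod 23. 22⁻¹ ≡ 22 (mod 23), so λ ≡ 8.
  x = λ² - 15 - 14 = 64 - 29 ≡ 12; y = λ·(15 - 12) - 1 ≡ 0. → (12, 0)
6P: (12, 0) + (14, 16). λ = (16 - 0)/(14 - 12) ≡ 16/2 mod 23. 2⁻¹ ≡ 12 (mod 23), so λ ≡ 8.
  x = λ² - 12 - 14 = 64 - 26 ≡ 15; y = λ·(12 - 15) - 0 ≡ 22. → (15, 22)
7P: (15, 22) + (14, 16). λ = (16 - 22)/(14 - 15) ≡ 17/22 mod 23. 22⁻¹ ≡ 22 (mod 23) since 22·22 = 484 ≡ 1, so λ ≡ 6.
  x = λ² - 15 - 14 = 36 - 29 ≡ 7; y = λ·(15 - 7) - 22 ≡ 3. → (7, 3)
8P: (7, 3) + (14, 16). λ = (16 - 3)/(14 - 7) ≡ 13/7 mod 23. 7⁻¹ ≡ 10 (mod 23), so λ ≡ 15.
  x = λ² - 7 - 14 = 225 - 21 ≡ 20; y = λ·(7 - 20) - 3 ≡ 9. → (20, 9)
9P: (20, 9) + (14, 16). λ = (16 - 9)/(14 - 20) ≡ 7/17 mod 23. 17⁻¹ ≡ 19 (mod 23) since 17·19 = 323 ≡ 1, so λ ≡ 18.
  x = λ² - 20 - 14 = 324 - 34 ≡ 14; y = λ·(20 - 14) - 9 ≡ 7. → (14, 7)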